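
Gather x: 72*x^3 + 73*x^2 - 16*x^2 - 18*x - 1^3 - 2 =72*x^3 + 57*x^2 - 18*x - 3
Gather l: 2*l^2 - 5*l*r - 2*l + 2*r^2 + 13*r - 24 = 2*l^2 + l*(-5*r - 2) + 2*r^2 + 13*r - 24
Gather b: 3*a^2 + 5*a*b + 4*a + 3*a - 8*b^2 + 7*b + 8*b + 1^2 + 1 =3*a^2 + 7*a - 8*b^2 + b*(5*a + 15) + 2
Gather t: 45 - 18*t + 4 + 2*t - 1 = 48 - 16*t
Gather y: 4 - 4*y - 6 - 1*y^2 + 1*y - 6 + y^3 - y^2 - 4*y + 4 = y^3 - 2*y^2 - 7*y - 4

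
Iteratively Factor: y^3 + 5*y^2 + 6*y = (y + 2)*(y^2 + 3*y) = (y + 2)*(y + 3)*(y)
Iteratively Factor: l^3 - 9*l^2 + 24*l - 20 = (l - 2)*(l^2 - 7*l + 10) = (l - 5)*(l - 2)*(l - 2)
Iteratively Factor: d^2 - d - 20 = (d + 4)*(d - 5)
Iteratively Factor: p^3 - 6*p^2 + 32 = (p + 2)*(p^2 - 8*p + 16) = (p - 4)*(p + 2)*(p - 4)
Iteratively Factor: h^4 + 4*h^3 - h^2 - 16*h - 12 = (h + 1)*(h^3 + 3*h^2 - 4*h - 12) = (h + 1)*(h + 2)*(h^2 + h - 6) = (h - 2)*(h + 1)*(h + 2)*(h + 3)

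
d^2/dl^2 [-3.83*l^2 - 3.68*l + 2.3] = -7.66000000000000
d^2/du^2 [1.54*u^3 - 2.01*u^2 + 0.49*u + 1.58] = 9.24*u - 4.02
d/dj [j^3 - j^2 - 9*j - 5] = 3*j^2 - 2*j - 9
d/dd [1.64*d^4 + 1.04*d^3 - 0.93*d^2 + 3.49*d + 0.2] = 6.56*d^3 + 3.12*d^2 - 1.86*d + 3.49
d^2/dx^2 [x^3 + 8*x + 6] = 6*x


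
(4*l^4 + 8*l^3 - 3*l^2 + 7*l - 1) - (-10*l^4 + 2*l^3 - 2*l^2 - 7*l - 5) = 14*l^4 + 6*l^3 - l^2 + 14*l + 4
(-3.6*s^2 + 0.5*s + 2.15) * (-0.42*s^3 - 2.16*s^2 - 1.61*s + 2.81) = 1.512*s^5 + 7.566*s^4 + 3.813*s^3 - 15.565*s^2 - 2.0565*s + 6.0415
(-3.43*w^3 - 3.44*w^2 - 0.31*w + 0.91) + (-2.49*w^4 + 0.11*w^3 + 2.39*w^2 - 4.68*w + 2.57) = -2.49*w^4 - 3.32*w^3 - 1.05*w^2 - 4.99*w + 3.48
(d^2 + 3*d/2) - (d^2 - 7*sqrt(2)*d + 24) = 3*d/2 + 7*sqrt(2)*d - 24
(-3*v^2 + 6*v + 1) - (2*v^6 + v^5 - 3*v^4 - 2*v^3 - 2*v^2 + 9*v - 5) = -2*v^6 - v^5 + 3*v^4 + 2*v^3 - v^2 - 3*v + 6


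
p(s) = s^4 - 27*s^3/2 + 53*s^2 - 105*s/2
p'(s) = 4*s^3 - 81*s^2/2 + 106*s - 105/2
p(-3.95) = 2109.75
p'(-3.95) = -1349.62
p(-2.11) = 493.38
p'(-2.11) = -494.05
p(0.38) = -13.02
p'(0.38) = -17.85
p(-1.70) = 317.10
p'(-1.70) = -369.40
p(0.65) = -15.26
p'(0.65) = 0.39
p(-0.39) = 29.36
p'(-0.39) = -100.24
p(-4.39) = 2765.47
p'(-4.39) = -1636.78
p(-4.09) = 2304.79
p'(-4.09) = -1437.20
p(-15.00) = 108900.00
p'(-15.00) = -24255.00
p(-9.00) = 21168.00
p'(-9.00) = -7203.00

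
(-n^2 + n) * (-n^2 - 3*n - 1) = n^4 + 2*n^3 - 2*n^2 - n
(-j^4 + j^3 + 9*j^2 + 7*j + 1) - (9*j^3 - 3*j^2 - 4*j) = -j^4 - 8*j^3 + 12*j^2 + 11*j + 1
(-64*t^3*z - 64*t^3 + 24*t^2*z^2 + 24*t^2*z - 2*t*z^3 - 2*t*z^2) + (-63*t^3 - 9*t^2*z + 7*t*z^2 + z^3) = -64*t^3*z - 127*t^3 + 24*t^2*z^2 + 15*t^2*z - 2*t*z^3 + 5*t*z^2 + z^3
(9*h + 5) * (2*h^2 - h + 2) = 18*h^3 + h^2 + 13*h + 10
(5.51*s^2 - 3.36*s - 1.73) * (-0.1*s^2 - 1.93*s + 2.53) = -0.551*s^4 - 10.2983*s^3 + 20.5981*s^2 - 5.1619*s - 4.3769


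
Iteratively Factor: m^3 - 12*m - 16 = (m + 2)*(m^2 - 2*m - 8) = (m - 4)*(m + 2)*(m + 2)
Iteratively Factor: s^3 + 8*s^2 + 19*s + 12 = (s + 1)*(s^2 + 7*s + 12) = (s + 1)*(s + 4)*(s + 3)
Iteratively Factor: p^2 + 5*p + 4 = (p + 1)*(p + 4)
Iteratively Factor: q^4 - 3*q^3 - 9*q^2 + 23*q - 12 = (q - 4)*(q^3 + q^2 - 5*q + 3) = (q - 4)*(q + 3)*(q^2 - 2*q + 1) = (q - 4)*(q - 1)*(q + 3)*(q - 1)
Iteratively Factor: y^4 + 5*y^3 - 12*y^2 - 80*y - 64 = (y - 4)*(y^3 + 9*y^2 + 24*y + 16) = (y - 4)*(y + 4)*(y^2 + 5*y + 4) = (y - 4)*(y + 4)^2*(y + 1)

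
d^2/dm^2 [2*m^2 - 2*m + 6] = 4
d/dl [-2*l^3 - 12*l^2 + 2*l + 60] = -6*l^2 - 24*l + 2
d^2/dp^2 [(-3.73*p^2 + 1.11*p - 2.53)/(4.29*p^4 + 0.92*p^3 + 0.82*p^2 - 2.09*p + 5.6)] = (-411.883758*p^8 + 156.813228*p^7 - 841.223648*p^6 - 671.819184*p^5 + 1986.43743*p^4 - 211.120144*p^3 + 782.494032*p^2 + 73.640124*p - 206.829786)/(78.953589*p^12 + 50.795316*p^11 + 56.167254*p^10 - 95.196763*p^9 + 270.43194*p^8 + 85.048164*p^7 + 179.726239*p^6 - 268.073112*p^5 + 361.038966*p^4 + 19.840591*p^3 + 150.52968*p^2 - 196.6272*p + 175.616)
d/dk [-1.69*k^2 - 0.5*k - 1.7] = -3.38*k - 0.5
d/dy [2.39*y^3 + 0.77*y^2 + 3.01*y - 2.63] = 7.17*y^2 + 1.54*y + 3.01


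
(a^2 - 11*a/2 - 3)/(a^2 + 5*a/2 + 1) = (a - 6)/(a + 2)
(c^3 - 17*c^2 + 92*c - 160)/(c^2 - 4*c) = c - 13 + 40/c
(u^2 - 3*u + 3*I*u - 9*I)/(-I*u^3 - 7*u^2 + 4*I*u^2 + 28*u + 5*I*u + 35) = (I*u^2 - 3*u*(1 + I) + 9)/(u^3 - u^2*(4 + 7*I) + u*(-5 + 28*I) + 35*I)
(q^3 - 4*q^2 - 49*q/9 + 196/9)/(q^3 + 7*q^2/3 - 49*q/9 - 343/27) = 3*(q - 4)/(3*q + 7)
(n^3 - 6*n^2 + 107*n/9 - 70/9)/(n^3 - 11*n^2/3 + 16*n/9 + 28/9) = (3*n - 5)/(3*n + 2)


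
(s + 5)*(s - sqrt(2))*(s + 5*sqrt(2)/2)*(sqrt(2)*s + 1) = sqrt(2)*s^4 + 4*s^3 + 5*sqrt(2)*s^3 - 7*sqrt(2)*s^2/2 + 20*s^2 - 35*sqrt(2)*s/2 - 5*s - 25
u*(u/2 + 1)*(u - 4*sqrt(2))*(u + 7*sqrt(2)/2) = u^4/2 - sqrt(2)*u^3/4 + u^3 - 14*u^2 - sqrt(2)*u^2/2 - 28*u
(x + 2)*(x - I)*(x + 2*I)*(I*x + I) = I*x^4 - x^3 + 3*I*x^3 - 3*x^2 + 4*I*x^2 - 2*x + 6*I*x + 4*I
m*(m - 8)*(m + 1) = m^3 - 7*m^2 - 8*m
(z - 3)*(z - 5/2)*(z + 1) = z^3 - 9*z^2/2 + 2*z + 15/2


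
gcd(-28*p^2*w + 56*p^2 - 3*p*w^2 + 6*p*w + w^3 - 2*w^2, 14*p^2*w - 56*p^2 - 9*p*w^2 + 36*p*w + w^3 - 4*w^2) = 7*p - w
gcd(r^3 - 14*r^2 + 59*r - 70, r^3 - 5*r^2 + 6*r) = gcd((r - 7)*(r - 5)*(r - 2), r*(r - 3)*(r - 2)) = r - 2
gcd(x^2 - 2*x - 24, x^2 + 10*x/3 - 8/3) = x + 4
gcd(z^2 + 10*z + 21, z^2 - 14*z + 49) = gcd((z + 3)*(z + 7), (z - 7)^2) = 1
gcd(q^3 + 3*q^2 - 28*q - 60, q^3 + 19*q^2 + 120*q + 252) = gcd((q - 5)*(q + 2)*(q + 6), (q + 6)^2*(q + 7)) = q + 6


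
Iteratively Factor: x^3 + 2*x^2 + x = (x + 1)*(x^2 + x) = x*(x + 1)*(x + 1)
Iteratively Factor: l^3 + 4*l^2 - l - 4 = (l - 1)*(l^2 + 5*l + 4) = (l - 1)*(l + 4)*(l + 1)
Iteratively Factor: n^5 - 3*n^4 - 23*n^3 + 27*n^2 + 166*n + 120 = (n - 5)*(n^4 + 2*n^3 - 13*n^2 - 38*n - 24) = (n - 5)*(n + 2)*(n^3 - 13*n - 12) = (n - 5)*(n + 1)*(n + 2)*(n^2 - n - 12) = (n - 5)*(n + 1)*(n + 2)*(n + 3)*(n - 4)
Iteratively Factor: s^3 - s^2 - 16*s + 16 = (s - 1)*(s^2 - 16) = (s - 4)*(s - 1)*(s + 4)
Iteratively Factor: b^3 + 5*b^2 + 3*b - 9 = (b + 3)*(b^2 + 2*b - 3) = (b + 3)^2*(b - 1)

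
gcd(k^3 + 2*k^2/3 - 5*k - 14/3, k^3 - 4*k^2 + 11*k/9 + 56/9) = k^2 - 4*k/3 - 7/3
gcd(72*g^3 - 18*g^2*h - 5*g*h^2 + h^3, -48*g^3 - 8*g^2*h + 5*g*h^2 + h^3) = 12*g^2 - g*h - h^2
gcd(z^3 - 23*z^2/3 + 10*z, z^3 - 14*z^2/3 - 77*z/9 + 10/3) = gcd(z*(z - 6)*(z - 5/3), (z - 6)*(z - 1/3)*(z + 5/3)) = z - 6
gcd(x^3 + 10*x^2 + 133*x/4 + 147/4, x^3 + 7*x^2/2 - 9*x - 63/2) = x^2 + 13*x/2 + 21/2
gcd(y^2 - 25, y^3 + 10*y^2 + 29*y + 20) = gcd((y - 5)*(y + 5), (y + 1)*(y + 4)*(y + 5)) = y + 5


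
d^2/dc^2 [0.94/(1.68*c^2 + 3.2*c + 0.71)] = (-5.306112*c^2 - 10.10688*c + 0.94*(3.36*c + 3.2)*(6.72*c + 6.4) - 2.242464)/(1.68*c^2 + 3.2*c + 0.71)^3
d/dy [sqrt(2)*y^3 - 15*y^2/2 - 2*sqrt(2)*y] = 3*sqrt(2)*y^2 - 15*y - 2*sqrt(2)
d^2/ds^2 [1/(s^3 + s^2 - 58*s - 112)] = 2*(-(3*s + 1)*(s^3 + s^2 - 58*s - 112) + (3*s^2 + 2*s - 58)^2)/(s^3 + s^2 - 58*s - 112)^3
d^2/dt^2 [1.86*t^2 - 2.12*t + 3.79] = 3.72000000000000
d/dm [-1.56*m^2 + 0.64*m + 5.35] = 0.64 - 3.12*m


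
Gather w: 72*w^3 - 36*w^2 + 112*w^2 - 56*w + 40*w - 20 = 72*w^3 + 76*w^2 - 16*w - 20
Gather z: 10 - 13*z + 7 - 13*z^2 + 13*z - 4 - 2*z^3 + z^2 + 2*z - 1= -2*z^3 - 12*z^2 + 2*z + 12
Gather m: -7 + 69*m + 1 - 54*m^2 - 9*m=-54*m^2 + 60*m - 6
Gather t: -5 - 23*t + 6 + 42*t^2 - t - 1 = 42*t^2 - 24*t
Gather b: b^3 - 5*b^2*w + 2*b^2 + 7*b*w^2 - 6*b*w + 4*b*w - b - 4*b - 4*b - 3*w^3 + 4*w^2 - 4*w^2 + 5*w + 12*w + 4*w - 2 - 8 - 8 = b^3 + b^2*(2 - 5*w) + b*(7*w^2 - 2*w - 9) - 3*w^3 + 21*w - 18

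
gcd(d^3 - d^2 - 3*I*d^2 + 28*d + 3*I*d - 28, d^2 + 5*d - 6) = d - 1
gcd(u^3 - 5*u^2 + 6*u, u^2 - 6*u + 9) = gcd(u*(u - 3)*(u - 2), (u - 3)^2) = u - 3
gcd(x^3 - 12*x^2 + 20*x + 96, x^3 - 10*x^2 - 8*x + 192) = x^2 - 14*x + 48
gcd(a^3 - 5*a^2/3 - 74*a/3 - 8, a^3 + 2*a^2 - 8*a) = a + 4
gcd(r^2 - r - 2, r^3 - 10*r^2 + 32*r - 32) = r - 2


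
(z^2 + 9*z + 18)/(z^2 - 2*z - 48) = (z + 3)/(z - 8)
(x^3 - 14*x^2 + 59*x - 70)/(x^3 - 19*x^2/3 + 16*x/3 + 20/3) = 3*(x - 7)/(3*x + 2)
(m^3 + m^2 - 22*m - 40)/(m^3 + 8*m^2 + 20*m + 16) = (m - 5)/(m + 2)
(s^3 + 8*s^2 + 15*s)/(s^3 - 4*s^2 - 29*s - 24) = s*(s + 5)/(s^2 - 7*s - 8)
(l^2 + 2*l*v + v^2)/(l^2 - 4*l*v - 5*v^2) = (-l - v)/(-l + 5*v)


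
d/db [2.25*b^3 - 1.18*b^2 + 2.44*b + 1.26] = 6.75*b^2 - 2.36*b + 2.44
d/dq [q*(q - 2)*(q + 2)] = 3*q^2 - 4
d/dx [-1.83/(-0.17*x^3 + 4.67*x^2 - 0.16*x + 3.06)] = (-0.9333*x^2 + 17.0922*x - 0.2928)/(0.17*x^3 - 4.67*x^2 + 0.16*x - 3.06)^2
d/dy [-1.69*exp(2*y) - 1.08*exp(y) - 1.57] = (-3.38*exp(y) - 1.08)*exp(y)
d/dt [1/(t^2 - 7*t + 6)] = (7 - 2*t)/(t^2 - 7*t + 6)^2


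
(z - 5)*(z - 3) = z^2 - 8*z + 15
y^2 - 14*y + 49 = (y - 7)^2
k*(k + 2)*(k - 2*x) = k^3 - 2*k^2*x + 2*k^2 - 4*k*x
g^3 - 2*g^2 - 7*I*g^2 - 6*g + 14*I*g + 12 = (g - 2)*(g - 6*I)*(g - I)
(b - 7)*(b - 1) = b^2 - 8*b + 7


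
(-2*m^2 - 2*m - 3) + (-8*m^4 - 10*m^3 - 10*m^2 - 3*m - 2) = -8*m^4 - 10*m^3 - 12*m^2 - 5*m - 5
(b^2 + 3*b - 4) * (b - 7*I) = b^3 + 3*b^2 - 7*I*b^2 - 4*b - 21*I*b + 28*I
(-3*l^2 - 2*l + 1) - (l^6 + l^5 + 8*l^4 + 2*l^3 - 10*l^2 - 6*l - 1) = -l^6 - l^5 - 8*l^4 - 2*l^3 + 7*l^2 + 4*l + 2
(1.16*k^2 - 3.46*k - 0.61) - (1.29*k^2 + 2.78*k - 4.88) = -0.13*k^2 - 6.24*k + 4.27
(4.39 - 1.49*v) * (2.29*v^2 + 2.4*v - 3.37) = -3.4121*v^3 + 6.4771*v^2 + 15.5573*v - 14.7943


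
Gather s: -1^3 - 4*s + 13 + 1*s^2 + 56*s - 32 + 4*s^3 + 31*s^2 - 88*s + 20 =4*s^3 + 32*s^2 - 36*s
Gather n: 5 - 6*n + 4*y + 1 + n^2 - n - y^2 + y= n^2 - 7*n - y^2 + 5*y + 6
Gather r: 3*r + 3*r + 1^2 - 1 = 6*r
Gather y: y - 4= y - 4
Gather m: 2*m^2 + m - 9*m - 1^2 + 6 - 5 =2*m^2 - 8*m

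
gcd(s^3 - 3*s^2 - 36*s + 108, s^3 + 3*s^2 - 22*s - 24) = s + 6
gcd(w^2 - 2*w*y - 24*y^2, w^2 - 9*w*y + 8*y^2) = 1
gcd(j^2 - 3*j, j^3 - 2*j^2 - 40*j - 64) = 1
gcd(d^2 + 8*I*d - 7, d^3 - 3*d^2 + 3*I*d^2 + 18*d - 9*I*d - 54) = 1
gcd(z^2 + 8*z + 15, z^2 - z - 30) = z + 5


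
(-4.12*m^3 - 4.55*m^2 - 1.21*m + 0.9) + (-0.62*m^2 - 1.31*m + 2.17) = -4.12*m^3 - 5.17*m^2 - 2.52*m + 3.07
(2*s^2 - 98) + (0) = 2*s^2 - 98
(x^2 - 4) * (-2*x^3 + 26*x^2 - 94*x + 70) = -2*x^5 + 26*x^4 - 86*x^3 - 34*x^2 + 376*x - 280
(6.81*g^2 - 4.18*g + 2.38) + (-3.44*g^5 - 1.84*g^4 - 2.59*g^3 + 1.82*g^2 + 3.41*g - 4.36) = -3.44*g^5 - 1.84*g^4 - 2.59*g^3 + 8.63*g^2 - 0.77*g - 1.98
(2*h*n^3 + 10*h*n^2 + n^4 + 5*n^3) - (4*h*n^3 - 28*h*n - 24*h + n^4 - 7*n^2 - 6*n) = -2*h*n^3 + 10*h*n^2 + 28*h*n + 24*h + 5*n^3 + 7*n^2 + 6*n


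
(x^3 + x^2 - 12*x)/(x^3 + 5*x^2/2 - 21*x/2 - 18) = 2*x/(2*x + 3)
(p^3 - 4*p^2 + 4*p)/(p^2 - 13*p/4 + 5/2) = 4*p*(p - 2)/(4*p - 5)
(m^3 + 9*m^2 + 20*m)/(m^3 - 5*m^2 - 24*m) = (m^2 + 9*m + 20)/(m^2 - 5*m - 24)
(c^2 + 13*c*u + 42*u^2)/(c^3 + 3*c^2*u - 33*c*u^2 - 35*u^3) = (-c - 6*u)/(-c^2 + 4*c*u + 5*u^2)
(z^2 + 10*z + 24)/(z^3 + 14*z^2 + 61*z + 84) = (z + 6)/(z^2 + 10*z + 21)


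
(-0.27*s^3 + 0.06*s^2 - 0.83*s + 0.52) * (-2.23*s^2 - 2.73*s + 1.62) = 0.6021*s^5 + 0.6033*s^4 + 1.2497*s^3 + 1.2035*s^2 - 2.7642*s + 0.8424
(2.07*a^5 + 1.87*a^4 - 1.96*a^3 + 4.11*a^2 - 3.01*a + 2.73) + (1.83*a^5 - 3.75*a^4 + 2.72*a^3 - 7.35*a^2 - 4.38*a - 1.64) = 3.9*a^5 - 1.88*a^4 + 0.76*a^3 - 3.24*a^2 - 7.39*a + 1.09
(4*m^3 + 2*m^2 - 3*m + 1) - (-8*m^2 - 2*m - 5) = 4*m^3 + 10*m^2 - m + 6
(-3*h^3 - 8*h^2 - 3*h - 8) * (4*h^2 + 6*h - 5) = -12*h^5 - 50*h^4 - 45*h^3 - 10*h^2 - 33*h + 40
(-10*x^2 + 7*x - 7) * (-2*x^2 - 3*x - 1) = 20*x^4 + 16*x^3 + 3*x^2 + 14*x + 7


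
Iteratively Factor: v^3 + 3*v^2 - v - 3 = (v + 1)*(v^2 + 2*v - 3) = (v - 1)*(v + 1)*(v + 3)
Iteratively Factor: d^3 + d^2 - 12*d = (d + 4)*(d^2 - 3*d) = (d - 3)*(d + 4)*(d)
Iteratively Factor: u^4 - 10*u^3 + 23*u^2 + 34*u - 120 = (u - 4)*(u^3 - 6*u^2 - u + 30) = (u - 5)*(u - 4)*(u^2 - u - 6) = (u - 5)*(u - 4)*(u - 3)*(u + 2)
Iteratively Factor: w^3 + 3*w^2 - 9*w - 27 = (w + 3)*(w^2 - 9) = (w + 3)^2*(w - 3)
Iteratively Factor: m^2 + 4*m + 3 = (m + 1)*(m + 3)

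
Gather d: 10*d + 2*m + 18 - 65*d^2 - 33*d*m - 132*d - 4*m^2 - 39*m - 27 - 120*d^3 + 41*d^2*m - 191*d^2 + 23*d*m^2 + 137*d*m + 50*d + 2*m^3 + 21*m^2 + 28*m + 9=-120*d^3 + d^2*(41*m - 256) + d*(23*m^2 + 104*m - 72) + 2*m^3 + 17*m^2 - 9*m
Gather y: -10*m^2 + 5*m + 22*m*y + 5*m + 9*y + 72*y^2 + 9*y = -10*m^2 + 10*m + 72*y^2 + y*(22*m + 18)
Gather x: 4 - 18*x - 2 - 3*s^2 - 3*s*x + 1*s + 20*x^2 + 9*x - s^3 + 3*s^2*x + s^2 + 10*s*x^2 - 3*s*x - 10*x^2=-s^3 - 2*s^2 + s + x^2*(10*s + 10) + x*(3*s^2 - 6*s - 9) + 2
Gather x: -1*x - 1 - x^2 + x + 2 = 1 - x^2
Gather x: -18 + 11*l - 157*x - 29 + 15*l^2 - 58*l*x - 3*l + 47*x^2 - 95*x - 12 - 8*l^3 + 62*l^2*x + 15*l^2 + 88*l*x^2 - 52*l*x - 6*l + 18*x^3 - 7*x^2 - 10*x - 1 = -8*l^3 + 30*l^2 + 2*l + 18*x^3 + x^2*(88*l + 40) + x*(62*l^2 - 110*l - 262) - 60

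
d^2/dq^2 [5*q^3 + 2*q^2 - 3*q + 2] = 30*q + 4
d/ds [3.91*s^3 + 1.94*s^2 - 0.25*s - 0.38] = 11.73*s^2 + 3.88*s - 0.25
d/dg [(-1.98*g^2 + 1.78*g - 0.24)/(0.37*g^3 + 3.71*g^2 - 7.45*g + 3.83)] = (0.732599999999999*g^4 - 1.3172*g^3 + 8.4136*g^2 - 13.386*g + 5.0294)/(0.1369*g^6 + 2.7454*g^5 + 8.2511*g^4 - 52.4448*g^3 + 83.9211*g^2 - 57.067*g + 14.6689)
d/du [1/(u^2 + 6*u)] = 2*(-u - 3)/(u^2*(u + 6)^2)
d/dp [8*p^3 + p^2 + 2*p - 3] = 24*p^2 + 2*p + 2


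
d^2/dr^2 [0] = 0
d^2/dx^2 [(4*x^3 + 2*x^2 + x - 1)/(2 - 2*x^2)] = (-5*x^3 - 3*x^2 - 15*x - 1)/(x^6 - 3*x^4 + 3*x^2 - 1)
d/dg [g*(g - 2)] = 2*g - 2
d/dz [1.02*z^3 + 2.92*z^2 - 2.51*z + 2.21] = 3.06*z^2 + 5.84*z - 2.51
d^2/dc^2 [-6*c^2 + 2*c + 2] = -12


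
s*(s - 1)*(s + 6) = s^3 + 5*s^2 - 6*s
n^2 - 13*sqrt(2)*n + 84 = (n - 7*sqrt(2))*(n - 6*sqrt(2))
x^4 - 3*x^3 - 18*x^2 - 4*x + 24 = (x - 6)*(x - 1)*(x + 2)^2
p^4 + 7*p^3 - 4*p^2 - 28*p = p*(p - 2)*(p + 2)*(p + 7)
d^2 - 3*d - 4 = (d - 4)*(d + 1)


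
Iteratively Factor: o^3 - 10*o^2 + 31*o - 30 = (o - 2)*(o^2 - 8*o + 15) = (o - 5)*(o - 2)*(o - 3)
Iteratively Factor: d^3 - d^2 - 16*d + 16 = (d - 1)*(d^2 - 16) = (d - 4)*(d - 1)*(d + 4)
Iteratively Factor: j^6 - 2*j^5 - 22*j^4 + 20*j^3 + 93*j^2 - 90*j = (j)*(j^5 - 2*j^4 - 22*j^3 + 20*j^2 + 93*j - 90) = j*(j + 3)*(j^4 - 5*j^3 - 7*j^2 + 41*j - 30) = j*(j - 1)*(j + 3)*(j^3 - 4*j^2 - 11*j + 30) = j*(j - 5)*(j - 1)*(j + 3)*(j^2 + j - 6) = j*(j - 5)*(j - 2)*(j - 1)*(j + 3)*(j + 3)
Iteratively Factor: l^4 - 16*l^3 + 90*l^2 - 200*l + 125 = (l - 5)*(l^3 - 11*l^2 + 35*l - 25) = (l - 5)*(l - 1)*(l^2 - 10*l + 25) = (l - 5)^2*(l - 1)*(l - 5)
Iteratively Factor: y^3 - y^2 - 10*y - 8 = (y - 4)*(y^2 + 3*y + 2) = (y - 4)*(y + 1)*(y + 2)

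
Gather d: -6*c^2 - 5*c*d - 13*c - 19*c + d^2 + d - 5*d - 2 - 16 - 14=-6*c^2 - 32*c + d^2 + d*(-5*c - 4) - 32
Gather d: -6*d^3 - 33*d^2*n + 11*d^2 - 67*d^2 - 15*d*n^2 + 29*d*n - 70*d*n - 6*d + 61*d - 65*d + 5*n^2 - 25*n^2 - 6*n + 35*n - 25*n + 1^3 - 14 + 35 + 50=-6*d^3 + d^2*(-33*n - 56) + d*(-15*n^2 - 41*n - 10) - 20*n^2 + 4*n + 72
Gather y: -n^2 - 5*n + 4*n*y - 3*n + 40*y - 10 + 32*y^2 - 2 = -n^2 - 8*n + 32*y^2 + y*(4*n + 40) - 12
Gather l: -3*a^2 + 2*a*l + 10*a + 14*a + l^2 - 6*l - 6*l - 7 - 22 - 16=-3*a^2 + 24*a + l^2 + l*(2*a - 12) - 45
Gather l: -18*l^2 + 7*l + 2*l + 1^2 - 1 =-18*l^2 + 9*l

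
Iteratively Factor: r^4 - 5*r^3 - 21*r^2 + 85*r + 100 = (r - 5)*(r^3 - 21*r - 20) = (r - 5)*(r + 1)*(r^2 - r - 20) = (r - 5)^2*(r + 1)*(r + 4)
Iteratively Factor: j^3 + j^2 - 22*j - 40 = (j - 5)*(j^2 + 6*j + 8) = (j - 5)*(j + 2)*(j + 4)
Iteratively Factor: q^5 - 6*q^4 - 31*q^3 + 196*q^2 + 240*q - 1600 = (q - 5)*(q^4 - q^3 - 36*q^2 + 16*q + 320) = (q - 5)*(q - 4)*(q^3 + 3*q^2 - 24*q - 80) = (q - 5)*(q - 4)*(q + 4)*(q^2 - q - 20) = (q - 5)^2*(q - 4)*(q + 4)*(q + 4)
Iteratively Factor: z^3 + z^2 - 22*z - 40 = (z + 2)*(z^2 - z - 20) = (z + 2)*(z + 4)*(z - 5)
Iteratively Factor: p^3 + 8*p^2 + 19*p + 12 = (p + 1)*(p^2 + 7*p + 12) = (p + 1)*(p + 4)*(p + 3)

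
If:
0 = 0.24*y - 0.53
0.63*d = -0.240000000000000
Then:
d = -0.38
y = 2.21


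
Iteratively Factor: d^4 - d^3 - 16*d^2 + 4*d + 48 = (d - 4)*(d^3 + 3*d^2 - 4*d - 12) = (d - 4)*(d + 2)*(d^2 + d - 6) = (d - 4)*(d + 2)*(d + 3)*(d - 2)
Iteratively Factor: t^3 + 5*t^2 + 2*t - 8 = (t - 1)*(t^2 + 6*t + 8) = (t - 1)*(t + 4)*(t + 2)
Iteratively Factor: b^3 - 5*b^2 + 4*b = (b - 1)*(b^2 - 4*b) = (b - 4)*(b - 1)*(b)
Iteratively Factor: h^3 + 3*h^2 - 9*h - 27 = (h + 3)*(h^2 - 9) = (h - 3)*(h + 3)*(h + 3)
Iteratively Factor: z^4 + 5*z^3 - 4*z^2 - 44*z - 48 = (z + 4)*(z^3 + z^2 - 8*z - 12) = (z - 3)*(z + 4)*(z^2 + 4*z + 4) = (z - 3)*(z + 2)*(z + 4)*(z + 2)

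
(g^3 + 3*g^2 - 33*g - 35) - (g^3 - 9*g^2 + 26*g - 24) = 12*g^2 - 59*g - 11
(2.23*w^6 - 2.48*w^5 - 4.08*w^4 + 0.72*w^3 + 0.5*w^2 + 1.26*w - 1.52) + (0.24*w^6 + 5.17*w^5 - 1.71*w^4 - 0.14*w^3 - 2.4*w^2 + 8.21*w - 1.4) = 2.47*w^6 + 2.69*w^5 - 5.79*w^4 + 0.58*w^3 - 1.9*w^2 + 9.47*w - 2.92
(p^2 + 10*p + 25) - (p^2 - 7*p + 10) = 17*p + 15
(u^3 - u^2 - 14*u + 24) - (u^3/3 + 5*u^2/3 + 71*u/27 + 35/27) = 2*u^3/3 - 8*u^2/3 - 449*u/27 + 613/27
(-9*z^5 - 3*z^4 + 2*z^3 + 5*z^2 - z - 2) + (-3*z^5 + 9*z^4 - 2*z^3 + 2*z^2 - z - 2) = -12*z^5 + 6*z^4 + 7*z^2 - 2*z - 4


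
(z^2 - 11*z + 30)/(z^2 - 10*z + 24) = (z - 5)/(z - 4)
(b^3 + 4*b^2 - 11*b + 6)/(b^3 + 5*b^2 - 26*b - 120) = (b^2 - 2*b + 1)/(b^2 - b - 20)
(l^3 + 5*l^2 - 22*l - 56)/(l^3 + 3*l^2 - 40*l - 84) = (l - 4)/(l - 6)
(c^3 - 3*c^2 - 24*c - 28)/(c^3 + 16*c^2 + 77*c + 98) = (c^2 - 5*c - 14)/(c^2 + 14*c + 49)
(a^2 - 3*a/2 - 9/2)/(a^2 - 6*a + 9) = (a + 3/2)/(a - 3)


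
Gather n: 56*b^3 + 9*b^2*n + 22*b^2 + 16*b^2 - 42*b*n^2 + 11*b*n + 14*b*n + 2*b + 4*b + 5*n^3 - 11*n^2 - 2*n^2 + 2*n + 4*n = 56*b^3 + 38*b^2 + 6*b + 5*n^3 + n^2*(-42*b - 13) + n*(9*b^2 + 25*b + 6)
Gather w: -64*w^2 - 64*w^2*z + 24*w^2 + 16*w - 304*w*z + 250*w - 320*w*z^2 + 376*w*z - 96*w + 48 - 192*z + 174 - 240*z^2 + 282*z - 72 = w^2*(-64*z - 40) + w*(-320*z^2 + 72*z + 170) - 240*z^2 + 90*z + 150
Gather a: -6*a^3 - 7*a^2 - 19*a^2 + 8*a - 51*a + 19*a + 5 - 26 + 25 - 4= -6*a^3 - 26*a^2 - 24*a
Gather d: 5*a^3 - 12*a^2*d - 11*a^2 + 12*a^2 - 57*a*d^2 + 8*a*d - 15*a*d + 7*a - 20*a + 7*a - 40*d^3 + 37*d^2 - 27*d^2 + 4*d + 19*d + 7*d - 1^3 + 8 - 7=5*a^3 + a^2 - 6*a - 40*d^3 + d^2*(10 - 57*a) + d*(-12*a^2 - 7*a + 30)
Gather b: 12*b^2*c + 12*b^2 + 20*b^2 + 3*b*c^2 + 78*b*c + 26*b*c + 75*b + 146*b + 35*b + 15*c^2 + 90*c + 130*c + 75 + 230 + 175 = b^2*(12*c + 32) + b*(3*c^2 + 104*c + 256) + 15*c^2 + 220*c + 480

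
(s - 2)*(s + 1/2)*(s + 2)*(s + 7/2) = s^4 + 4*s^3 - 9*s^2/4 - 16*s - 7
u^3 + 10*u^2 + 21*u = u*(u + 3)*(u + 7)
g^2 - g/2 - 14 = (g - 4)*(g + 7/2)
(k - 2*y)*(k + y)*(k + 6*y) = k^3 + 5*k^2*y - 8*k*y^2 - 12*y^3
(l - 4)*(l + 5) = l^2 + l - 20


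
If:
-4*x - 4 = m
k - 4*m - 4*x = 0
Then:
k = -12*x - 16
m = -4*x - 4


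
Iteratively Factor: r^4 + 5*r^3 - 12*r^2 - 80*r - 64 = (r + 1)*(r^3 + 4*r^2 - 16*r - 64) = (r + 1)*(r + 4)*(r^2 - 16) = (r + 1)*(r + 4)^2*(r - 4)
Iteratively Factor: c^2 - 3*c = (c - 3)*(c)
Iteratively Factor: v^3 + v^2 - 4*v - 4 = (v + 2)*(v^2 - v - 2) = (v - 2)*(v + 2)*(v + 1)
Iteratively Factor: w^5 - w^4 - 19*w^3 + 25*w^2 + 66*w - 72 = (w - 3)*(w^4 + 2*w^3 - 13*w^2 - 14*w + 24) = (w - 3)*(w - 1)*(w^3 + 3*w^2 - 10*w - 24) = (w - 3)*(w - 1)*(w + 2)*(w^2 + w - 12) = (w - 3)*(w - 1)*(w + 2)*(w + 4)*(w - 3)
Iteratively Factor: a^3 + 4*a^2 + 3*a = (a)*(a^2 + 4*a + 3) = a*(a + 1)*(a + 3)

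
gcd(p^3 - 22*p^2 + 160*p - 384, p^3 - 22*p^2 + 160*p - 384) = p^3 - 22*p^2 + 160*p - 384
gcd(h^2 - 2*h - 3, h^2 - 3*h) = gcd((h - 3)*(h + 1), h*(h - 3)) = h - 3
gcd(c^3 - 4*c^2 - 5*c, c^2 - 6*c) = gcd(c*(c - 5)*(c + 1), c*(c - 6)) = c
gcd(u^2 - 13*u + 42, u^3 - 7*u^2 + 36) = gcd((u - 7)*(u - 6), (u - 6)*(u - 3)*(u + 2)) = u - 6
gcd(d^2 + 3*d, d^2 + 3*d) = d^2 + 3*d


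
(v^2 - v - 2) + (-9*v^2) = -8*v^2 - v - 2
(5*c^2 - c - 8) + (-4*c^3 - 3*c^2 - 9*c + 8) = -4*c^3 + 2*c^2 - 10*c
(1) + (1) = 2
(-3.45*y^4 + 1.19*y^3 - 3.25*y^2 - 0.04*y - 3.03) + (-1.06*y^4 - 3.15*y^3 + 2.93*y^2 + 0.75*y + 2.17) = -4.51*y^4 - 1.96*y^3 - 0.32*y^2 + 0.71*y - 0.86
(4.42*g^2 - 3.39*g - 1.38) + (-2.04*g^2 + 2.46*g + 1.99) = 2.38*g^2 - 0.93*g + 0.61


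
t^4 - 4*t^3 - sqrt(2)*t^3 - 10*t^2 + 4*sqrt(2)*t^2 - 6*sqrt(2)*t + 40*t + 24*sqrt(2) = (t - 4)*(t - 3*sqrt(2))*(t + sqrt(2))^2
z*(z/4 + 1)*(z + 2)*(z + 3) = z^4/4 + 9*z^3/4 + 13*z^2/2 + 6*z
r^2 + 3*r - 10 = (r - 2)*(r + 5)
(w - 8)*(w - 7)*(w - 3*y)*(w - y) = w^4 - 4*w^3*y - 15*w^3 + 3*w^2*y^2 + 60*w^2*y + 56*w^2 - 45*w*y^2 - 224*w*y + 168*y^2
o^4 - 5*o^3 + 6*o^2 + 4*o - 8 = (o - 2)^3*(o + 1)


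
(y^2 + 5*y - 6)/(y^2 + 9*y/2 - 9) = 2*(y - 1)/(2*y - 3)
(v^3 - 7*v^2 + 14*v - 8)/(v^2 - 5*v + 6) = (v^2 - 5*v + 4)/(v - 3)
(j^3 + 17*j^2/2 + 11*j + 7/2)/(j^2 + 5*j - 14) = (2*j^2 + 3*j + 1)/(2*(j - 2))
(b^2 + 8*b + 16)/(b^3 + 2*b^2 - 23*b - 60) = (b + 4)/(b^2 - 2*b - 15)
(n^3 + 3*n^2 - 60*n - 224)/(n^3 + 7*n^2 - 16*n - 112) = (n - 8)/(n - 4)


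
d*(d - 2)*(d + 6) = d^3 + 4*d^2 - 12*d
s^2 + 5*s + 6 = (s + 2)*(s + 3)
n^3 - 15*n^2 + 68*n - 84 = (n - 7)*(n - 6)*(n - 2)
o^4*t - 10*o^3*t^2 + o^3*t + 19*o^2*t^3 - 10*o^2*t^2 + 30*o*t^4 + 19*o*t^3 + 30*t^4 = (o - 6*t)*(o - 5*t)*(o + t)*(o*t + t)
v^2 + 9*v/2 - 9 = (v - 3/2)*(v + 6)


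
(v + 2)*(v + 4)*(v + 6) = v^3 + 12*v^2 + 44*v + 48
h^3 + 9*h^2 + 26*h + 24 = (h + 2)*(h + 3)*(h + 4)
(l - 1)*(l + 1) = l^2 - 1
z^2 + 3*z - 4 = (z - 1)*(z + 4)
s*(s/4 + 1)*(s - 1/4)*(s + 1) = s^4/4 + 19*s^3/16 + 11*s^2/16 - s/4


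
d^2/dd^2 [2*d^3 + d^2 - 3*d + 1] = 12*d + 2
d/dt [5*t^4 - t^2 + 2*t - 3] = 20*t^3 - 2*t + 2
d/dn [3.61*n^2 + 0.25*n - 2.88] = 7.22*n + 0.25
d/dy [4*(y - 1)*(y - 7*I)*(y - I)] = 12*y^2 + y*(-8 - 64*I) - 28 + 32*I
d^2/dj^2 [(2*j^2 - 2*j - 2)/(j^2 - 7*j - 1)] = 24*(j^3 + 3*j - 7)/(j^6 - 21*j^5 + 144*j^4 - 301*j^3 - 144*j^2 - 21*j - 1)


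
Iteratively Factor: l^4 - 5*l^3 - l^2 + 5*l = (l - 5)*(l^3 - l) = (l - 5)*(l + 1)*(l^2 - l) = (l - 5)*(l - 1)*(l + 1)*(l)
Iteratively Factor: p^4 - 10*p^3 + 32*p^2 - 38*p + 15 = (p - 1)*(p^3 - 9*p^2 + 23*p - 15) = (p - 3)*(p - 1)*(p^2 - 6*p + 5) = (p - 5)*(p - 3)*(p - 1)*(p - 1)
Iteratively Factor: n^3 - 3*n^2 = (n)*(n^2 - 3*n) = n*(n - 3)*(n)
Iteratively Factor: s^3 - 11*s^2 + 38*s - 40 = (s - 2)*(s^2 - 9*s + 20) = (s - 5)*(s - 2)*(s - 4)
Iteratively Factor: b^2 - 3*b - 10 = (b - 5)*(b + 2)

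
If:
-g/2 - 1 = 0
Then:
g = -2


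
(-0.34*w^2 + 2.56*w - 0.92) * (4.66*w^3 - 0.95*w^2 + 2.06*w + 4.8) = -1.5844*w^5 + 12.2526*w^4 - 7.4196*w^3 + 4.5156*w^2 + 10.3928*w - 4.416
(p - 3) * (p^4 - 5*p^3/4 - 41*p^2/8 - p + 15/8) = p^5 - 17*p^4/4 - 11*p^3/8 + 115*p^2/8 + 39*p/8 - 45/8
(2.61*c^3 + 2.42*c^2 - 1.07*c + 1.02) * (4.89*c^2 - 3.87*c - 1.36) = 12.7629*c^5 + 1.7331*c^4 - 18.1473*c^3 + 5.8375*c^2 - 2.4922*c - 1.3872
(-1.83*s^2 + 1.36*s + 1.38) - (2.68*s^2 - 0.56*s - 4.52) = -4.51*s^2 + 1.92*s + 5.9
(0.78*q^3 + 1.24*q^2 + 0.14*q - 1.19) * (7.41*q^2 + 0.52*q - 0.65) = 5.7798*q^5 + 9.594*q^4 + 1.1752*q^3 - 9.5511*q^2 - 0.7098*q + 0.7735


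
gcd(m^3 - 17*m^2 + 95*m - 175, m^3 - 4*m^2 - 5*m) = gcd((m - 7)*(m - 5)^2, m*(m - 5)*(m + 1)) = m - 5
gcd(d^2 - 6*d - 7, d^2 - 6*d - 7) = d^2 - 6*d - 7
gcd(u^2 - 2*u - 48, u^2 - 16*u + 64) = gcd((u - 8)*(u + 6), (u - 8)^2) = u - 8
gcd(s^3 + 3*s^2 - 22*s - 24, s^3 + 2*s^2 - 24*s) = s^2 + 2*s - 24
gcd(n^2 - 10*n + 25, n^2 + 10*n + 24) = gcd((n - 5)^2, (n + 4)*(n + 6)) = 1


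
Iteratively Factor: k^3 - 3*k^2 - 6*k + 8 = (k - 4)*(k^2 + k - 2) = (k - 4)*(k - 1)*(k + 2)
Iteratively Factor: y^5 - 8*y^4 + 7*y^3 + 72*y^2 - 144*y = (y - 3)*(y^4 - 5*y^3 - 8*y^2 + 48*y) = y*(y - 3)*(y^3 - 5*y^2 - 8*y + 48) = y*(y - 4)*(y - 3)*(y^2 - y - 12) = y*(y - 4)*(y - 3)*(y + 3)*(y - 4)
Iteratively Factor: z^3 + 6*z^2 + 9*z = (z)*(z^2 + 6*z + 9) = z*(z + 3)*(z + 3)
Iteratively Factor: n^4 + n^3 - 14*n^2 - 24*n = (n)*(n^3 + n^2 - 14*n - 24) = n*(n + 3)*(n^2 - 2*n - 8) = n*(n + 2)*(n + 3)*(n - 4)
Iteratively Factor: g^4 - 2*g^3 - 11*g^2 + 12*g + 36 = (g + 2)*(g^3 - 4*g^2 - 3*g + 18) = (g - 3)*(g + 2)*(g^2 - g - 6) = (g - 3)^2*(g + 2)*(g + 2)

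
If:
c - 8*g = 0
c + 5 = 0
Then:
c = -5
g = -5/8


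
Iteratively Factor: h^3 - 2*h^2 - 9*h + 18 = (h - 2)*(h^2 - 9) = (h - 3)*(h - 2)*(h + 3)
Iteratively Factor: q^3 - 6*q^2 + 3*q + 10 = (q - 5)*(q^2 - q - 2) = (q - 5)*(q - 2)*(q + 1)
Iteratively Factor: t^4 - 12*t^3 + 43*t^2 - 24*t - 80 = (t - 5)*(t^3 - 7*t^2 + 8*t + 16) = (t - 5)*(t - 4)*(t^2 - 3*t - 4) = (t - 5)*(t - 4)^2*(t + 1)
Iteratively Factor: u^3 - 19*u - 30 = (u - 5)*(u^2 + 5*u + 6) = (u - 5)*(u + 3)*(u + 2)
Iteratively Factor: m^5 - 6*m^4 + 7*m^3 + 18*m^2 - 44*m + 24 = (m - 2)*(m^4 - 4*m^3 - m^2 + 16*m - 12) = (m - 2)*(m - 1)*(m^3 - 3*m^2 - 4*m + 12) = (m - 3)*(m - 2)*(m - 1)*(m^2 - 4) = (m - 3)*(m - 2)^2*(m - 1)*(m + 2)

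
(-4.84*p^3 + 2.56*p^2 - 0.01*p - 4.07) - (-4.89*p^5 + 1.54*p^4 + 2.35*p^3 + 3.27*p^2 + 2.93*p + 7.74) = 4.89*p^5 - 1.54*p^4 - 7.19*p^3 - 0.71*p^2 - 2.94*p - 11.81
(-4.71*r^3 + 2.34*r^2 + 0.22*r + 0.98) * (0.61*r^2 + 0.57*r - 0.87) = -2.8731*r^5 - 1.2573*r^4 + 5.5657*r^3 - 1.3126*r^2 + 0.3672*r - 0.8526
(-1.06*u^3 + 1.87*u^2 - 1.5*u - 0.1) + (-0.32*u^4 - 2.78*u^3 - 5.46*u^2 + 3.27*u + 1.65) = -0.32*u^4 - 3.84*u^3 - 3.59*u^2 + 1.77*u + 1.55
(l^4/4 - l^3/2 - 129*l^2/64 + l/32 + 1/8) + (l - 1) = l^4/4 - l^3/2 - 129*l^2/64 + 33*l/32 - 7/8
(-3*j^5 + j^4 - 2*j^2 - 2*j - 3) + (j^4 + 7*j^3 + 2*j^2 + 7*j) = -3*j^5 + 2*j^4 + 7*j^3 + 5*j - 3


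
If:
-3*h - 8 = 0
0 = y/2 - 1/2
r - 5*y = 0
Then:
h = -8/3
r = 5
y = 1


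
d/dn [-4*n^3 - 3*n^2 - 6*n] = -12*n^2 - 6*n - 6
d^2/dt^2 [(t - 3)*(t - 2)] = 2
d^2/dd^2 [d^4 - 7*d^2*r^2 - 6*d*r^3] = 12*d^2 - 14*r^2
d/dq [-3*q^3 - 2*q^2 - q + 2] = -9*q^2 - 4*q - 1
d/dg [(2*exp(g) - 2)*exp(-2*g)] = 2*(2 - exp(g))*exp(-2*g)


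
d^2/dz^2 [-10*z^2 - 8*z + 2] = -20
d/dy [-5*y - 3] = -5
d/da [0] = 0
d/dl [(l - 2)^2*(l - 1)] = (l - 2)*(3*l - 4)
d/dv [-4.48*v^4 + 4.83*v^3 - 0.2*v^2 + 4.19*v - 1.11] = -17.92*v^3 + 14.49*v^2 - 0.4*v + 4.19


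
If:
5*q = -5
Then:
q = -1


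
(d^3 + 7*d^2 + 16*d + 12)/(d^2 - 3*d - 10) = (d^2 + 5*d + 6)/(d - 5)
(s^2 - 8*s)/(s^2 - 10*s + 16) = s/(s - 2)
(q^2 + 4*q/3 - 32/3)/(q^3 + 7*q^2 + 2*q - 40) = (q - 8/3)/(q^2 + 3*q - 10)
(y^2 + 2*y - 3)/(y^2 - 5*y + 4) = (y + 3)/(y - 4)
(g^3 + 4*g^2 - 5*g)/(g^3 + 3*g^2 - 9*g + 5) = g/(g - 1)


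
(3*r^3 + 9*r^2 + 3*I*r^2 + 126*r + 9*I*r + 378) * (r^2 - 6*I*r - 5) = 3*r^5 + 9*r^4 - 15*I*r^4 + 129*r^3 - 45*I*r^3 + 387*r^2 - 771*I*r^2 - 630*r - 2313*I*r - 1890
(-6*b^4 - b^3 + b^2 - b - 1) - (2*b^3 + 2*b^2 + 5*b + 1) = -6*b^4 - 3*b^3 - b^2 - 6*b - 2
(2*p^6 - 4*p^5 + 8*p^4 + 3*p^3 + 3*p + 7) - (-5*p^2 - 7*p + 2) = 2*p^6 - 4*p^5 + 8*p^4 + 3*p^3 + 5*p^2 + 10*p + 5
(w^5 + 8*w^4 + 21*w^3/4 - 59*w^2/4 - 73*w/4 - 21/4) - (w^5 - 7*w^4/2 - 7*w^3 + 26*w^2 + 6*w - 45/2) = 23*w^4/2 + 49*w^3/4 - 163*w^2/4 - 97*w/4 + 69/4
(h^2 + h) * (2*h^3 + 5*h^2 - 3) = 2*h^5 + 7*h^4 + 5*h^3 - 3*h^2 - 3*h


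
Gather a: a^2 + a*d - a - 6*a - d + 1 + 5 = a^2 + a*(d - 7) - d + 6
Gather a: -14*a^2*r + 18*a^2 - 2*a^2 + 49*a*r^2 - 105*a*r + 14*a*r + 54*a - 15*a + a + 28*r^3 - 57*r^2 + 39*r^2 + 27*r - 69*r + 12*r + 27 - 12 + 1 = a^2*(16 - 14*r) + a*(49*r^2 - 91*r + 40) + 28*r^3 - 18*r^2 - 30*r + 16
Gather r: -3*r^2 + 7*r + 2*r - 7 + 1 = -3*r^2 + 9*r - 6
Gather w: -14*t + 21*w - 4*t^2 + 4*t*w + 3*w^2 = -4*t^2 - 14*t + 3*w^2 + w*(4*t + 21)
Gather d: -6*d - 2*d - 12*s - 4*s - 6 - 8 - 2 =-8*d - 16*s - 16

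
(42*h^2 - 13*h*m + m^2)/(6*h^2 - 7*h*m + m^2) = (7*h - m)/(h - m)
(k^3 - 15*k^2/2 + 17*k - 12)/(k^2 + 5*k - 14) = (k^2 - 11*k/2 + 6)/(k + 7)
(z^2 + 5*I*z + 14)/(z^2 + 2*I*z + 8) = (z + 7*I)/(z + 4*I)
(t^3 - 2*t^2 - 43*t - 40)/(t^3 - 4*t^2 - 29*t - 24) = (t + 5)/(t + 3)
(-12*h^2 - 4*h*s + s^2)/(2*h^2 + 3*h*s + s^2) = (-6*h + s)/(h + s)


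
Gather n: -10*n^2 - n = -10*n^2 - n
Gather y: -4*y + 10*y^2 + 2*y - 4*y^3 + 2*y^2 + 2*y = -4*y^3 + 12*y^2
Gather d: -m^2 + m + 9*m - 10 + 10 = -m^2 + 10*m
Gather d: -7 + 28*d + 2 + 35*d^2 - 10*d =35*d^2 + 18*d - 5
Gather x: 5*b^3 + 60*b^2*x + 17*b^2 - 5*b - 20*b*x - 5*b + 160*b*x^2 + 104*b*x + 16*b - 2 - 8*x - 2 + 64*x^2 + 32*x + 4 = 5*b^3 + 17*b^2 + 6*b + x^2*(160*b + 64) + x*(60*b^2 + 84*b + 24)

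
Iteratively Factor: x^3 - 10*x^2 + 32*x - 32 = (x - 2)*(x^2 - 8*x + 16) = (x - 4)*(x - 2)*(x - 4)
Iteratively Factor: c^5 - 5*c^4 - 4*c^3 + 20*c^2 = (c)*(c^4 - 5*c^3 - 4*c^2 + 20*c) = c*(c + 2)*(c^3 - 7*c^2 + 10*c) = c^2*(c + 2)*(c^2 - 7*c + 10) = c^2*(c - 2)*(c + 2)*(c - 5)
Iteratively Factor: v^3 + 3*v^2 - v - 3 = (v + 1)*(v^2 + 2*v - 3) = (v - 1)*(v + 1)*(v + 3)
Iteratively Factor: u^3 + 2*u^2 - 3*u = (u)*(u^2 + 2*u - 3) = u*(u - 1)*(u + 3)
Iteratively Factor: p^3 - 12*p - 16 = (p + 2)*(p^2 - 2*p - 8) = (p + 2)^2*(p - 4)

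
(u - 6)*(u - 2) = u^2 - 8*u + 12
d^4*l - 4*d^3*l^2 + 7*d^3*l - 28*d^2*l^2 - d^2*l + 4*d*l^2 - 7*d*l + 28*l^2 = (d - 1)*(d + 7)*(d - 4*l)*(d*l + l)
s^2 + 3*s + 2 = (s + 1)*(s + 2)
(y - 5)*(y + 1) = y^2 - 4*y - 5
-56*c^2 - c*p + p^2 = (-8*c + p)*(7*c + p)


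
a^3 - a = a*(a - 1)*(a + 1)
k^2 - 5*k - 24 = (k - 8)*(k + 3)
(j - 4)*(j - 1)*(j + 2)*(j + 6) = j^4 + 3*j^3 - 24*j^2 - 28*j + 48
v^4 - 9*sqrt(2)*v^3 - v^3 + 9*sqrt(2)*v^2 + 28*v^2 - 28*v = v*(v - 1)*(v - 7*sqrt(2))*(v - 2*sqrt(2))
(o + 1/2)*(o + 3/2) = o^2 + 2*o + 3/4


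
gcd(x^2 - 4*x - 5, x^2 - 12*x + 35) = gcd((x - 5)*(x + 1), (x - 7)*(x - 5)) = x - 5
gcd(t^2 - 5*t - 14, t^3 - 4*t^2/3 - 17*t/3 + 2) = t + 2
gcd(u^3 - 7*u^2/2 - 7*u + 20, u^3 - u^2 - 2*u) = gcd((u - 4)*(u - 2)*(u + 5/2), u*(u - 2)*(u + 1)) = u - 2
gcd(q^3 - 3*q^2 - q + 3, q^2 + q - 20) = 1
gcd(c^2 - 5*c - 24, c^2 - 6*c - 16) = c - 8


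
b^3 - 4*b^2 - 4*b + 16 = (b - 4)*(b - 2)*(b + 2)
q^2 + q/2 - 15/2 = (q - 5/2)*(q + 3)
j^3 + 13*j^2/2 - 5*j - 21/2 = (j - 3/2)*(j + 1)*(j + 7)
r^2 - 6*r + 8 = (r - 4)*(r - 2)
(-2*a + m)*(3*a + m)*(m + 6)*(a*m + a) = -6*a^3*m^2 - 42*a^3*m - 36*a^3 + a^2*m^3 + 7*a^2*m^2 + 6*a^2*m + a*m^4 + 7*a*m^3 + 6*a*m^2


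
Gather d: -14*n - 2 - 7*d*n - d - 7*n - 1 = d*(-7*n - 1) - 21*n - 3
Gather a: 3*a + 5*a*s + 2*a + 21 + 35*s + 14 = a*(5*s + 5) + 35*s + 35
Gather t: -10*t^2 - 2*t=-10*t^2 - 2*t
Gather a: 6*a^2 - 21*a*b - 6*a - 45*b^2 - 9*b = 6*a^2 + a*(-21*b - 6) - 45*b^2 - 9*b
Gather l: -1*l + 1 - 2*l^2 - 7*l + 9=-2*l^2 - 8*l + 10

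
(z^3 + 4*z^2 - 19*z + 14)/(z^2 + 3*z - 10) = (z^2 + 6*z - 7)/(z + 5)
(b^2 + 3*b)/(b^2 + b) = (b + 3)/(b + 1)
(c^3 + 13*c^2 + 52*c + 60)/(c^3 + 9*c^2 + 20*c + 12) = (c + 5)/(c + 1)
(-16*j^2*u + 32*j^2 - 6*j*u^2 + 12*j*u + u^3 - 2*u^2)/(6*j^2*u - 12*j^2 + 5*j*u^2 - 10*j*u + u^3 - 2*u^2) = (-8*j + u)/(3*j + u)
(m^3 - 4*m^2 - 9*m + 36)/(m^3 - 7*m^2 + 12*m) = (m + 3)/m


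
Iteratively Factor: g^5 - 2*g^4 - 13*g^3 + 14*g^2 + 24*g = (g)*(g^4 - 2*g^3 - 13*g^2 + 14*g + 24) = g*(g + 3)*(g^3 - 5*g^2 + 2*g + 8) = g*(g + 1)*(g + 3)*(g^2 - 6*g + 8) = g*(g - 4)*(g + 1)*(g + 3)*(g - 2)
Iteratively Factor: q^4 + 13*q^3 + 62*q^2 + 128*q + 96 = (q + 3)*(q^3 + 10*q^2 + 32*q + 32) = (q + 2)*(q + 3)*(q^2 + 8*q + 16) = (q + 2)*(q + 3)*(q + 4)*(q + 4)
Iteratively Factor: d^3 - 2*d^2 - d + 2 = (d - 2)*(d^2 - 1) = (d - 2)*(d + 1)*(d - 1)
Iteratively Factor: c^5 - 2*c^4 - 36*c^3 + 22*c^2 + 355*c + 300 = (c + 1)*(c^4 - 3*c^3 - 33*c^2 + 55*c + 300) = (c + 1)*(c + 4)*(c^3 - 7*c^2 - 5*c + 75) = (c - 5)*(c + 1)*(c + 4)*(c^2 - 2*c - 15) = (c - 5)^2*(c + 1)*(c + 4)*(c + 3)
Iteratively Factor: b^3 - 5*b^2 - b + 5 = (b - 1)*(b^2 - 4*b - 5) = (b - 1)*(b + 1)*(b - 5)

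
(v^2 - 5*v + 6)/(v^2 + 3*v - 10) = (v - 3)/(v + 5)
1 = 1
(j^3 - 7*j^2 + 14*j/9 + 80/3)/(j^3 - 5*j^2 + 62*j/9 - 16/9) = (3*j^2 - 13*j - 30)/(3*j^2 - 7*j + 2)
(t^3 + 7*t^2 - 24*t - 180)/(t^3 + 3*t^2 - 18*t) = (t^2 + t - 30)/(t*(t - 3))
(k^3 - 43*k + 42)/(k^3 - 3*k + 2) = (k^2 + k - 42)/(k^2 + k - 2)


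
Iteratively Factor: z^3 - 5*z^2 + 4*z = (z)*(z^2 - 5*z + 4) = z*(z - 1)*(z - 4)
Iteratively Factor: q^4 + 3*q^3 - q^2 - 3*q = (q - 1)*(q^3 + 4*q^2 + 3*q) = (q - 1)*(q + 1)*(q^2 + 3*q) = (q - 1)*(q + 1)*(q + 3)*(q)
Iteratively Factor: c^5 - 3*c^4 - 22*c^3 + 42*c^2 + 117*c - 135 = (c - 3)*(c^4 - 22*c^2 - 24*c + 45) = (c - 5)*(c - 3)*(c^3 + 5*c^2 + 3*c - 9) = (c - 5)*(c - 3)*(c + 3)*(c^2 + 2*c - 3) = (c - 5)*(c - 3)*(c + 3)^2*(c - 1)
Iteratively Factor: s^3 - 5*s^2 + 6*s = (s)*(s^2 - 5*s + 6) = s*(s - 2)*(s - 3)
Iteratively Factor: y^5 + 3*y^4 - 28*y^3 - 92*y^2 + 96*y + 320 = (y + 4)*(y^4 - y^3 - 24*y^2 + 4*y + 80) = (y + 4)^2*(y^3 - 5*y^2 - 4*y + 20) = (y - 2)*(y + 4)^2*(y^2 - 3*y - 10) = (y - 2)*(y + 2)*(y + 4)^2*(y - 5)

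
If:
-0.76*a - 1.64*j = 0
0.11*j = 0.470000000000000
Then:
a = -9.22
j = 4.27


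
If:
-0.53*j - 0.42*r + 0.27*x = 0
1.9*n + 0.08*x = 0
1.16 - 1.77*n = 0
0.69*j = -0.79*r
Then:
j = -25.76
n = 0.66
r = 22.50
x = -15.56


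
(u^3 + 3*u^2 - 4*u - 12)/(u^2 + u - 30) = (u^3 + 3*u^2 - 4*u - 12)/(u^2 + u - 30)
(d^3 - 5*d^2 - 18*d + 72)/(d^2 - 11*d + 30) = (d^2 + d - 12)/(d - 5)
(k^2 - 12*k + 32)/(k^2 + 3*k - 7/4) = 4*(k^2 - 12*k + 32)/(4*k^2 + 12*k - 7)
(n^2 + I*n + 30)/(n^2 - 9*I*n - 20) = (n + 6*I)/(n - 4*I)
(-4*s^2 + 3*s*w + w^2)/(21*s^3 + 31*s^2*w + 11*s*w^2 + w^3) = (-4*s^2 + 3*s*w + w^2)/(21*s^3 + 31*s^2*w + 11*s*w^2 + w^3)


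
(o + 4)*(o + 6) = o^2 + 10*o + 24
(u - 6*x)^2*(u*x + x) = u^3*x - 12*u^2*x^2 + u^2*x + 36*u*x^3 - 12*u*x^2 + 36*x^3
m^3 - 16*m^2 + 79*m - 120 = (m - 8)*(m - 5)*(m - 3)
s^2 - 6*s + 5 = (s - 5)*(s - 1)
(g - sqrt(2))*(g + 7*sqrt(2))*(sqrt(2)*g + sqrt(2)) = sqrt(2)*g^3 + sqrt(2)*g^2 + 12*g^2 - 14*sqrt(2)*g + 12*g - 14*sqrt(2)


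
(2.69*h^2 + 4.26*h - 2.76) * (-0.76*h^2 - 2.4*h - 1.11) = -2.0444*h^4 - 9.6936*h^3 - 11.1123*h^2 + 1.8954*h + 3.0636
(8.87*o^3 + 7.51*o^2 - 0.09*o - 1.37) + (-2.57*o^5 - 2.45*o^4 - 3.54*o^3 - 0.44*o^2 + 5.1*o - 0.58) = -2.57*o^5 - 2.45*o^4 + 5.33*o^3 + 7.07*o^2 + 5.01*o - 1.95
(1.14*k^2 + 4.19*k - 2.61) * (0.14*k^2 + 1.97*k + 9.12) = 0.1596*k^4 + 2.8324*k^3 + 18.2857*k^2 + 33.0711*k - 23.8032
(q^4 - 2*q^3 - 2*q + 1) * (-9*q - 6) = -9*q^5 + 12*q^4 + 12*q^3 + 18*q^2 + 3*q - 6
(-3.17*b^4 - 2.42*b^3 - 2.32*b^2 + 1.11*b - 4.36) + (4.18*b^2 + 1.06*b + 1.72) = -3.17*b^4 - 2.42*b^3 + 1.86*b^2 + 2.17*b - 2.64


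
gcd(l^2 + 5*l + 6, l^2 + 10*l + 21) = l + 3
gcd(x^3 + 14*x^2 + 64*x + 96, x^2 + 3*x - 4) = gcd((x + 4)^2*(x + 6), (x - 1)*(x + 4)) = x + 4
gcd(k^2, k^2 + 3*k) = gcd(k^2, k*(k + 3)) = k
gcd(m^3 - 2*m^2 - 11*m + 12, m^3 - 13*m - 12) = m^2 - m - 12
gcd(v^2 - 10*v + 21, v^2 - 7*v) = v - 7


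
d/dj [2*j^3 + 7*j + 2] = 6*j^2 + 7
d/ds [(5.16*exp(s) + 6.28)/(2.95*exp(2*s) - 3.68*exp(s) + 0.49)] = (-15.222*exp(2*s) - 37.052*exp(s) + 25.6388)*exp(s)/(8.7025*exp(4*s) - 21.712*exp(3*s) + 16.4334*exp(2*s) - 3.6064*exp(s) + 0.2401)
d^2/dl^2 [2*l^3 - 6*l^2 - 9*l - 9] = 12*l - 12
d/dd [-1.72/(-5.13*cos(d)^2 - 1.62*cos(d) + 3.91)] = (17.6472*cos(d) + 2.7864)*sin(d)/(5.13*cos(d)^2 + 1.62*cos(d) - 3.91)^2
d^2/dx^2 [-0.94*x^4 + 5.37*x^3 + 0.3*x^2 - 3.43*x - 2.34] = -11.28*x^2 + 32.22*x + 0.6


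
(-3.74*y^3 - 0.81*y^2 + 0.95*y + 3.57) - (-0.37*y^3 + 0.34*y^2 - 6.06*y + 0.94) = -3.37*y^3 - 1.15*y^2 + 7.01*y + 2.63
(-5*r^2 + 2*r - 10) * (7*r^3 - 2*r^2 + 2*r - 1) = -35*r^5 + 24*r^4 - 84*r^3 + 29*r^2 - 22*r + 10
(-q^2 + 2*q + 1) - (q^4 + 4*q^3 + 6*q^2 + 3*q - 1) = -q^4 - 4*q^3 - 7*q^2 - q + 2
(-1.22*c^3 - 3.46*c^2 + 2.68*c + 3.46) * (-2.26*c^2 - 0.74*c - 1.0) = 2.7572*c^5 + 8.7224*c^4 - 2.2764*c^3 - 6.3428*c^2 - 5.2404*c - 3.46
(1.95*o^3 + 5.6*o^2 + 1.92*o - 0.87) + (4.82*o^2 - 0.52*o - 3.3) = 1.95*o^3 + 10.42*o^2 + 1.4*o - 4.17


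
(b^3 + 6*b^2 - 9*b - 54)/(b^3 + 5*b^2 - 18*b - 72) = (b - 3)/(b - 4)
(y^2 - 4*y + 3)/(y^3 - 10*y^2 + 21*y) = (y - 1)/(y*(y - 7))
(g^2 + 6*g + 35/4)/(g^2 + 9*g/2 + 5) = (g + 7/2)/(g + 2)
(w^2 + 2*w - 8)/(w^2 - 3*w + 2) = (w + 4)/(w - 1)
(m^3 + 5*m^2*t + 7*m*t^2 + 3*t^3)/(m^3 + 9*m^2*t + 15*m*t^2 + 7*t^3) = (m + 3*t)/(m + 7*t)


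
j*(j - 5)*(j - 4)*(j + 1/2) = j^4 - 17*j^3/2 + 31*j^2/2 + 10*j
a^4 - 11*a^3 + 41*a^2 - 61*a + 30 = (a - 5)*(a - 3)*(a - 2)*(a - 1)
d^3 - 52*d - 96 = (d - 8)*(d + 2)*(d + 6)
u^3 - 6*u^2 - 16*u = u*(u - 8)*(u + 2)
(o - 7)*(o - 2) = o^2 - 9*o + 14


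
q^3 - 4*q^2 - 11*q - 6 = (q - 6)*(q + 1)^2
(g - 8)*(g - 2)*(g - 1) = g^3 - 11*g^2 + 26*g - 16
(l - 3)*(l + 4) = l^2 + l - 12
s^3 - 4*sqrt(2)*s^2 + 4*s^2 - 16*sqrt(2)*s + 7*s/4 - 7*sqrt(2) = (s + 1/2)*(s + 7/2)*(s - 4*sqrt(2))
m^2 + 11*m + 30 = (m + 5)*(m + 6)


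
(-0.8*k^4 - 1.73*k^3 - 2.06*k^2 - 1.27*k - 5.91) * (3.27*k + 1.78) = -2.616*k^5 - 7.0811*k^4 - 9.8156*k^3 - 7.8197*k^2 - 21.5863*k - 10.5198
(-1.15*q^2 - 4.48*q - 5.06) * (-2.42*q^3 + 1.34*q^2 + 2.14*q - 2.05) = 2.783*q^5 + 9.3006*q^4 + 3.781*q^3 - 14.0101*q^2 - 1.6444*q + 10.373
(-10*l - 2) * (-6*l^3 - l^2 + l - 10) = 60*l^4 + 22*l^3 - 8*l^2 + 98*l + 20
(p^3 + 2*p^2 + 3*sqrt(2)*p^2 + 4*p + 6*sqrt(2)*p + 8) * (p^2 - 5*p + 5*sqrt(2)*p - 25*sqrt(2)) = p^5 - 3*p^4 + 8*sqrt(2)*p^4 - 24*sqrt(2)*p^3 + 24*p^3 - 102*p^2 - 60*sqrt(2)*p^2 - 340*p - 60*sqrt(2)*p - 200*sqrt(2)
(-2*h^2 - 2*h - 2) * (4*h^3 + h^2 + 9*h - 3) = -8*h^5 - 10*h^4 - 28*h^3 - 14*h^2 - 12*h + 6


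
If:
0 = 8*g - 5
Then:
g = 5/8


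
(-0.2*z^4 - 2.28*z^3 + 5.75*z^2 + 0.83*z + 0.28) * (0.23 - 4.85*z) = 0.97*z^5 + 11.012*z^4 - 28.4119*z^3 - 2.703*z^2 - 1.1671*z + 0.0644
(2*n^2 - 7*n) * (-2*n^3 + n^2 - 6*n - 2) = -4*n^5 + 16*n^4 - 19*n^3 + 38*n^2 + 14*n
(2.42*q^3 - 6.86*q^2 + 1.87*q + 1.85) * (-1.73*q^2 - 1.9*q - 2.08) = -4.1866*q^5 + 7.2698*q^4 + 4.7653*q^3 + 7.5153*q^2 - 7.4046*q - 3.848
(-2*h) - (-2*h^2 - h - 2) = 2*h^2 - h + 2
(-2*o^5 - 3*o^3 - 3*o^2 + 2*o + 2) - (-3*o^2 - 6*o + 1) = -2*o^5 - 3*o^3 + 8*o + 1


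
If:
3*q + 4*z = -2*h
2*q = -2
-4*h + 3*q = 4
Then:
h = -7/4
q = -1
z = 13/8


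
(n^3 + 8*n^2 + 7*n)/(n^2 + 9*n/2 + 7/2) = 2*n*(n + 7)/(2*n + 7)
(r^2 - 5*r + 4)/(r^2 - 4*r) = (r - 1)/r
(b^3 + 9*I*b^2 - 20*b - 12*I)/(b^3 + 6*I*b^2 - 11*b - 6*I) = (b + 6*I)/(b + 3*I)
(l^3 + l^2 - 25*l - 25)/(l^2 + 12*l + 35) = (l^2 - 4*l - 5)/(l + 7)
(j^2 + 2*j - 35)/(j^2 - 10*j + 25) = (j + 7)/(j - 5)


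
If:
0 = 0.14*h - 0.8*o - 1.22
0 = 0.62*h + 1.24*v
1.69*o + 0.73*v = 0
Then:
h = -37.22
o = -8.04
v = 18.61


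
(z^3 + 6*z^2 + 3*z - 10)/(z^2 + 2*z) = z + 4 - 5/z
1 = 1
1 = 1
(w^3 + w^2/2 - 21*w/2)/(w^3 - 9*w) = (w + 7/2)/(w + 3)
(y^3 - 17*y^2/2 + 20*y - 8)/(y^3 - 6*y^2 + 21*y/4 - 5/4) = 2*(y^2 - 8*y + 16)/(2*y^2 - 11*y + 5)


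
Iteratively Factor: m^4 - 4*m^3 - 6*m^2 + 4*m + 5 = (m + 1)*(m^3 - 5*m^2 - m + 5) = (m - 5)*(m + 1)*(m^2 - 1) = (m - 5)*(m - 1)*(m + 1)*(m + 1)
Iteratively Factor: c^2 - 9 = (c - 3)*(c + 3)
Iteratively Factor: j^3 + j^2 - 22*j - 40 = (j + 4)*(j^2 - 3*j - 10) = (j - 5)*(j + 4)*(j + 2)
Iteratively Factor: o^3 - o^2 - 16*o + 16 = (o - 1)*(o^2 - 16) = (o - 1)*(o + 4)*(o - 4)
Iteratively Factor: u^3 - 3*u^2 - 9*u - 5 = (u - 5)*(u^2 + 2*u + 1) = (u - 5)*(u + 1)*(u + 1)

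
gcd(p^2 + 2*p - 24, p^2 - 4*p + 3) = 1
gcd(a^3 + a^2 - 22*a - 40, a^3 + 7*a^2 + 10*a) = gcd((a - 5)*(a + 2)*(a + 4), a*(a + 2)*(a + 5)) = a + 2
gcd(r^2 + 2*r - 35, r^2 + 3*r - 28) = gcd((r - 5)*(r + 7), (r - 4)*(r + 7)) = r + 7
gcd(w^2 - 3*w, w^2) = w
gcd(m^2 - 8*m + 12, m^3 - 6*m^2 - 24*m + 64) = m - 2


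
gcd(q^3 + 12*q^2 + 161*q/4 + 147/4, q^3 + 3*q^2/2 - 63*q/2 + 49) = q + 7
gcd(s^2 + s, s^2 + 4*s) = s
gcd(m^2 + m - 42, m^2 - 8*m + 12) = m - 6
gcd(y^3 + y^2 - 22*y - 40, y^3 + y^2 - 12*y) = y + 4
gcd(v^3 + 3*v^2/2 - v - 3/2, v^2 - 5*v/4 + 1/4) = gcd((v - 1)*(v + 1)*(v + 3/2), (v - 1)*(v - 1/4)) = v - 1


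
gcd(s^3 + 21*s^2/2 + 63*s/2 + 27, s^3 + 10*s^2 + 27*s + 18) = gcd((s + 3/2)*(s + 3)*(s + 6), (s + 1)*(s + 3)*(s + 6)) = s^2 + 9*s + 18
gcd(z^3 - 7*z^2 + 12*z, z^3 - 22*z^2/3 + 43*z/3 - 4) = z^2 - 7*z + 12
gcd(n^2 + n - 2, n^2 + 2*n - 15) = 1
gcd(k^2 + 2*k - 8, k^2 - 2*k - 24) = k + 4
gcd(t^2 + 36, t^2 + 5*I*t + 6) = t + 6*I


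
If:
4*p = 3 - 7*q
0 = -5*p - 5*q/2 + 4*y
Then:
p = 28*y/25 - 3/10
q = 3/5 - 16*y/25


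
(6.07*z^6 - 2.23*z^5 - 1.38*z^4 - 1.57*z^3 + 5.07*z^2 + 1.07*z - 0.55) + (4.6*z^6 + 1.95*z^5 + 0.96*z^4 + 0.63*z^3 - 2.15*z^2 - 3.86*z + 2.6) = 10.67*z^6 - 0.28*z^5 - 0.42*z^4 - 0.94*z^3 + 2.92*z^2 - 2.79*z + 2.05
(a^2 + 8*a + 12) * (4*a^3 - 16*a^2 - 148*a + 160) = 4*a^5 + 16*a^4 - 228*a^3 - 1216*a^2 - 496*a + 1920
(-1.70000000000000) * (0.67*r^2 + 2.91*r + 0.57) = -1.139*r^2 - 4.947*r - 0.969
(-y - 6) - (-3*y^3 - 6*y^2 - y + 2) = 3*y^3 + 6*y^2 - 8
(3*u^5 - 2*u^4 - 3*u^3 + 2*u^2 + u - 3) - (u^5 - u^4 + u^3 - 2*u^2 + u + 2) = 2*u^5 - u^4 - 4*u^3 + 4*u^2 - 5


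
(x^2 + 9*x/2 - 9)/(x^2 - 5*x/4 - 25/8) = 4*(-2*x^2 - 9*x + 18)/(-8*x^2 + 10*x + 25)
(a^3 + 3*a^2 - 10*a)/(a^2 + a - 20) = a*(a - 2)/(a - 4)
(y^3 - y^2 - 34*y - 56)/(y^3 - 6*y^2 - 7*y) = (y^2 + 6*y + 8)/(y*(y + 1))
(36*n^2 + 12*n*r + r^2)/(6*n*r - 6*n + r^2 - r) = (6*n + r)/(r - 1)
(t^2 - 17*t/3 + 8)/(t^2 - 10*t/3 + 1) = (3*t - 8)/(3*t - 1)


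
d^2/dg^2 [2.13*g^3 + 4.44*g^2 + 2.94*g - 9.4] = 12.78*g + 8.88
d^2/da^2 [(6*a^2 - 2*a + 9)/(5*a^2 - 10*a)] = 2*(10*a^3 + 27*a^2 - 54*a + 36)/(5*a^3*(a^3 - 6*a^2 + 12*a - 8))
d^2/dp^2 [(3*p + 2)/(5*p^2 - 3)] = 30*(5*p^3 + 10*p^2 + 9*p + 2)/(125*p^6 - 225*p^4 + 135*p^2 - 27)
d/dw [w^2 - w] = 2*w - 1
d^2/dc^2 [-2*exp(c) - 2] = -2*exp(c)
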